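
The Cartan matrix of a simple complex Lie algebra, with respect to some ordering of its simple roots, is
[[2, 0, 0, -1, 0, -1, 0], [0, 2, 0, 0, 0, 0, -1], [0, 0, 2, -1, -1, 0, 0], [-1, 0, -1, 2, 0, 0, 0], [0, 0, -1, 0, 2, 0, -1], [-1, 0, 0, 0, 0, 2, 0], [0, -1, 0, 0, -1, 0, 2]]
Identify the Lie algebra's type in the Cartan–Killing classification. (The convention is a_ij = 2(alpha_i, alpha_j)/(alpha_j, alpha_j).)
A_7 (sl(8))

The matrix has rank 7 with 2's on the diagonal. Reading the off-diagonal entries as Dynkin edges (a single edge where a_ij = a_ji = -1; a double or triple edge where a_ij * a_ji = 2 or 3), the diagram is a chain of 7 nodes with single edges (A_7). One simple-root ordering that puts it in standard form is (alpha_6, alpha_1, alpha_4, alpha_3, alpha_5, alpha_7, alpha_2). So the algebra is type A_7, i.e. sl(8).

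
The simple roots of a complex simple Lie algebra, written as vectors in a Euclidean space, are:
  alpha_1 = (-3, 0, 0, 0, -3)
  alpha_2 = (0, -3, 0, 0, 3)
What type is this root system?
Compute the Cartan integers a_ij = 2(alpha_i, alpha_j)/(alpha_j, alpha_j); the resulting 2x2 Cartan matrix is
[[2, -1], [-1, 2]].
All simple roots have the same length, so the diagram is simply laced. The associated Dynkin diagram is a chain of 2 nodes with single edges (A_2), so the type is A_2 (the algebra sl(3)).

type A_2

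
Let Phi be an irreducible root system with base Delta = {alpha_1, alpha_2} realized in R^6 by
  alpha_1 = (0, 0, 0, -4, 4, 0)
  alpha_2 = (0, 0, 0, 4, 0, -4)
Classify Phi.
Compute the Cartan integers a_ij = 2(alpha_i, alpha_j)/(alpha_j, alpha_j); the resulting 2x2 Cartan matrix is
[[2, -1], [-1, 2]].
All simple roots have the same length, so the diagram is simply laced. The associated Dynkin diagram is a chain of 2 nodes with single edges (A_2), so the type is A_2 (the algebra sl(3)).

A2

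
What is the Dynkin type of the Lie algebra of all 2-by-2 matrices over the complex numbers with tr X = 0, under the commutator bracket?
A_1 (sl(2))

This is sl(2), which has dimension 2^2 - 1 = 3 and rank 2 - 1 = 1 (a Cartan subalgebra is the diagonal traceless matrices). In the classification of classical Lie algebras, the special linear algebra sl(n+1) has type A_n; here n = 1, so the Dynkin diagram is a chain of 1 nodes with single edges (A_1). Hence the type is A_1.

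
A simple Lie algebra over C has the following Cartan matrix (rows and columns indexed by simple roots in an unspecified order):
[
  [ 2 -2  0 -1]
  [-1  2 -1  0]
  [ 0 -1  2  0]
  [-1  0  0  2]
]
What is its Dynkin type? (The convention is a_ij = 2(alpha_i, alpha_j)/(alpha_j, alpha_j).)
F4

The matrix has rank 4 with 2's on the diagonal. Reading the off-diagonal entries as Dynkin edges (a single edge where a_ij = a_ji = -1; a double or triple edge where a_ij * a_ji = 2 or 3), the diagram is a chain of 4 nodes with a double edge between the middle two (F_4). One simple-root ordering that puts it in standard form is (alpha_4, alpha_1, alpha_2, alpha_3). So the algebra is type F_4.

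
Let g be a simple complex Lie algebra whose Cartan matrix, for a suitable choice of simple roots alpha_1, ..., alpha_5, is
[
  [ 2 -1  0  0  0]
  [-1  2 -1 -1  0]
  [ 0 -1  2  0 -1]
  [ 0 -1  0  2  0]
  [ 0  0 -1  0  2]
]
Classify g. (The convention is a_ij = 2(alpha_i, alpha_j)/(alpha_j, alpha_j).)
D_5

The matrix has rank 5 with 2's on the diagonal. Reading the off-diagonal entries as Dynkin edges (a single edge where a_ij = a_ji = -1; a double or triple edge where a_ij * a_ji = 2 or 3), the diagram is a chain of 3 nodes with a fork of two nodes at one end (D_5). One simple-root ordering that puts it in standard form is (alpha_5, alpha_3, alpha_2, alpha_4, alpha_1). So the algebra is type D_5, i.e. so(10).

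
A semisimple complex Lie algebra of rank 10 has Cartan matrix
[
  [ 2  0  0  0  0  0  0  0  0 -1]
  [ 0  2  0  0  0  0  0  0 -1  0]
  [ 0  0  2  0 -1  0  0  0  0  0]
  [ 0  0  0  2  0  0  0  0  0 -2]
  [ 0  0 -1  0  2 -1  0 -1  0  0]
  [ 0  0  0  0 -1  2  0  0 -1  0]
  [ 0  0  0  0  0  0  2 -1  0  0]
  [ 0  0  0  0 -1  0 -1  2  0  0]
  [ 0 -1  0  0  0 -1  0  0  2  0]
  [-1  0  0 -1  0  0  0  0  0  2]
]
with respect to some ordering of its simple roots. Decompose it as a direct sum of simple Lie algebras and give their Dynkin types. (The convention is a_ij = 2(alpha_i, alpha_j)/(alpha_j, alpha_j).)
C3 + E7

The diagram associated to this matrix has two connected components: the simple roots {alpha_1, alpha_4, alpha_10} form a chain of 3 nodes with a double edge at one end; the terminal node there is the unique long simple root (C_3), and {alpha_2, alpha_3, alpha_5, alpha_6, alpha_7, alpha_8, alpha_9} form a chain of 6 nodes with one extra node attached to the third node from one end (E_7). A semisimple Lie algebra decomposes uniquely as the direct sum of simple ideals, one per connected component of its Dynkin diagram, so g ≅ C_3 ⊕ E_7 (dimension 21 + 133 = 154).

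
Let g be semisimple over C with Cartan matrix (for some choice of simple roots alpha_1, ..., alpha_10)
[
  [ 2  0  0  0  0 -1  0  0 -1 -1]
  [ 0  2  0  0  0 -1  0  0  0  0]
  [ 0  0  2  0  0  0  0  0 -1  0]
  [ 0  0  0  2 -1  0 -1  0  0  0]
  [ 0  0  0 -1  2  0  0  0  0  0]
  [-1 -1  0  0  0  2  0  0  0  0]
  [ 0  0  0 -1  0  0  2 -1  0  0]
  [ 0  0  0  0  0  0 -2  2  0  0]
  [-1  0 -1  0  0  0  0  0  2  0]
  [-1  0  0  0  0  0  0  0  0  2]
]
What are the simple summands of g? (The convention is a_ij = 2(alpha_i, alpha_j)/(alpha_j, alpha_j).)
The diagram associated to this matrix has two connected components: the simple roots {alpha_4, alpha_5, alpha_7, alpha_8} form a chain of 4 nodes with a double edge at one end; the terminal node there is the unique long simple root (C_4), and {alpha_1, alpha_2, alpha_3, alpha_6, alpha_9, alpha_10} form a chain of 5 nodes with one extra node attached to the third node from one end (E_6). A semisimple Lie algebra decomposes uniquely as the direct sum of simple ideals, one per connected component of its Dynkin diagram, so g ≅ C_4 ⊕ E_6 (dimension 36 + 78 = 114).

C_4 ⊕ E_6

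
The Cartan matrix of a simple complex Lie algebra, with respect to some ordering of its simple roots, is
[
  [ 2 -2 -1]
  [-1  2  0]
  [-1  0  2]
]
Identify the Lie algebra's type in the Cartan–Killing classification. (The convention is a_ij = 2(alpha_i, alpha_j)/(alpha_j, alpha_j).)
B3

The matrix has rank 3 with 2's on the diagonal. Reading the off-diagonal entries as Dynkin edges (a single edge where a_ij = a_ji = -1; a double or triple edge where a_ij * a_ji = 2 or 3), the diagram is a chain of 3 nodes with a double edge at one end; the terminal node there is the unique short simple root (B_3). One simple-root ordering that puts it in standard form is (alpha_3, alpha_1, alpha_2). So the algebra is type B_3, i.e. so(7).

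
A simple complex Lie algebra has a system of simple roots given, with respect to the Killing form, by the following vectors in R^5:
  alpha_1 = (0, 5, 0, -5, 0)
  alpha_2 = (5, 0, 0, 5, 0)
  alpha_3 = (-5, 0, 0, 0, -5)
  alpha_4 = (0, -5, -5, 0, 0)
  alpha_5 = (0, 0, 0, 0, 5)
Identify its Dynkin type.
Compute the Cartan integers a_ij = 2(alpha_i, alpha_j)/(alpha_j, alpha_j); the resulting 5x5 Cartan matrix is
[[2, -1, 0, -1, 0], [-1, 2, -1, 0, 0], [0, -1, 2, 0, -2], [-1, 0, 0, 2, 0], [0, 0, -1, 0, 2]].
The roots have two lengths (squared-length ratio 2:1); the short ones are alpha_{5}. The associated Dynkin diagram is a chain of 5 nodes with a double edge at one end; the terminal node there is the unique short simple root (B_5), so the type is B_5 (the algebra so(11)).

B5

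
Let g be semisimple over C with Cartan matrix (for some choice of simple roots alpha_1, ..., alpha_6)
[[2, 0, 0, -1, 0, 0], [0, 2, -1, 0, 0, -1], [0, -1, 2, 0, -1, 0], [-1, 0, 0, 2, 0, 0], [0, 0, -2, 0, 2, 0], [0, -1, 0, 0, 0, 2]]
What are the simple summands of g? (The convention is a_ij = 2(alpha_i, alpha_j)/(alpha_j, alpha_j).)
type A_2 + type C_4

The diagram associated to this matrix has two connected components: the simple roots {alpha_1, alpha_4} form a chain of 2 nodes with single edges (A_2), and {alpha_2, alpha_3, alpha_5, alpha_6} form a chain of 4 nodes with a double edge at one end; the terminal node there is the unique long simple root (C_4). A semisimple Lie algebra decomposes uniquely as the direct sum of simple ideals, one per connected component of its Dynkin diagram, so g ≅ A_2 ⊕ C_4 (dimension 8 + 36 = 44).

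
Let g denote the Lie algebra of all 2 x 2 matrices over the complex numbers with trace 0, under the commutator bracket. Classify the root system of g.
This is sl(2), which has dimension 2^2 - 1 = 3 and rank 2 - 1 = 1 (a Cartan subalgebra is the diagonal traceless matrices). In the classification of classical Lie algebras, the special linear algebra sl(n+1) has type A_n; here n = 1, so the Dynkin diagram is a chain of 1 nodes with single edges (A_1). Hence the type is A_1.

A1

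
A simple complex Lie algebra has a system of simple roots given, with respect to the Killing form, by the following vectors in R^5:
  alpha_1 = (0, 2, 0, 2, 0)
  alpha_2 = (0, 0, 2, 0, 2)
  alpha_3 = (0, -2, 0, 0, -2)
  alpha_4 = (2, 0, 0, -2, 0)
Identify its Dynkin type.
Compute the Cartan integers a_ij = 2(alpha_i, alpha_j)/(alpha_j, alpha_j); the resulting 4x4 Cartan matrix is
[[2, 0, -1, -1], [0, 2, -1, 0], [-1, -1, 2, 0], [-1, 0, 0, 2]].
All simple roots have the same length, so the diagram is simply laced. The associated Dynkin diagram is a chain of 4 nodes with single edges (A_4), so the type is A_4 (the algebra sl(5)).

type A_4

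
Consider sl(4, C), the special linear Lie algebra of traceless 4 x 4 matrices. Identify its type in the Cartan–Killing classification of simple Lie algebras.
This is sl(4), which has dimension 4^2 - 1 = 15 and rank 4 - 1 = 3 (a Cartan subalgebra is the diagonal traceless matrices). In the classification of classical Lie algebras, the special linear algebra sl(n+1) has type A_n; here n = 3, so the Dynkin diagram is a chain of 3 nodes with single edges (A_3). Hence the type is A_3.

type A_3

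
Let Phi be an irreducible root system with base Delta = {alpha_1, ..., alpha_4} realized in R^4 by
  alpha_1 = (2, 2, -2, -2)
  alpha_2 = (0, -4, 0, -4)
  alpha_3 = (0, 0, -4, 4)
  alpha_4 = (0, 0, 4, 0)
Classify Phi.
Compute the Cartan integers a_ij = 2(alpha_i, alpha_j)/(alpha_j, alpha_j); the resulting 4x4 Cartan matrix is
[[2, 0, 0, -1], [0, 2, -1, 0], [0, -1, 2, -2], [-1, 0, -1, 2]].
The roots have two lengths (squared-length ratio 2:1); the short ones are alpha_{1,4}. The associated Dynkin diagram is a chain of 4 nodes with a double edge between the middle two (F_4), so the type is F_4.

F_4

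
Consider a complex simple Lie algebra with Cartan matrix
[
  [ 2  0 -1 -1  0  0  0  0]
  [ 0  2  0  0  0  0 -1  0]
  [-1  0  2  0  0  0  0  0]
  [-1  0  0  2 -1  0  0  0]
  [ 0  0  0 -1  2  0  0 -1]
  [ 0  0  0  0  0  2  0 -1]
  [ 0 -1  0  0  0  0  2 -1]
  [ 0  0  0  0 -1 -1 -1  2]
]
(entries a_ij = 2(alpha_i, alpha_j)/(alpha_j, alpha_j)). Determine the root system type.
E8

The matrix has rank 8 with 2's on the diagonal. Reading the off-diagonal entries as Dynkin edges (a single edge where a_ij = a_ji = -1; a double or triple edge where a_ij * a_ji = 2 or 3), the diagram is a chain of 7 nodes with one extra node attached to the third node from one end (E_8). One simple-root ordering that puts it in standard form is (alpha_2, alpha_6, alpha_7, alpha_8, alpha_5, alpha_4, alpha_1, alpha_3). So the algebra is type E_8.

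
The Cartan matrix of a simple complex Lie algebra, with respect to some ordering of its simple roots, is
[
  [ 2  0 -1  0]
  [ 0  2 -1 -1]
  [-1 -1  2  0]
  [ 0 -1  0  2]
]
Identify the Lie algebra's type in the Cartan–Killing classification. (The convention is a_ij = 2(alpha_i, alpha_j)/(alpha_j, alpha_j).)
A_4 (sl(5))

The matrix has rank 4 with 2's on the diagonal. Reading the off-diagonal entries as Dynkin edges (a single edge where a_ij = a_ji = -1; a double or triple edge where a_ij * a_ji = 2 or 3), the diagram is a chain of 4 nodes with single edges (A_4). One simple-root ordering that puts it in standard form is (alpha_1, alpha_3, alpha_2, alpha_4). So the algebra is type A_4, i.e. sl(5).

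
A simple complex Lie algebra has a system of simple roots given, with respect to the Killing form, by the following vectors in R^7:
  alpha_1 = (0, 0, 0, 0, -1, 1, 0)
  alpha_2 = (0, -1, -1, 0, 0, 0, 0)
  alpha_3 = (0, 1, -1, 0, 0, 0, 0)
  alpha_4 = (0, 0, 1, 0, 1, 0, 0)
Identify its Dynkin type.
Compute the Cartan integers a_ij = 2(alpha_i, alpha_j)/(alpha_j, alpha_j); the resulting 4x4 Cartan matrix is
[[2, 0, 0, -1], [0, 2, 0, -1], [0, 0, 2, -1], [-1, -1, -1, 2]].
All simple roots have the same length, so the diagram is simply laced. The associated Dynkin diagram is a chain of 2 nodes with a fork of two nodes at one end (D_4), so the type is D_4 (the algebra so(8)).

D_4 (so(8))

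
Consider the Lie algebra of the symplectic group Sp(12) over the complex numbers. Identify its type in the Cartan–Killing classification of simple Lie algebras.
type C_6

This is sp(12), which has dimension 12(12+1)/2 = 78 and rank 12/2 = 6. In the classification of classical Lie algebras, the symplectic algebra sp(2n) has type C_n; here n = 6, so the Dynkin diagram is a chain of 6 nodes with a double edge at one end; the terminal node there is the unique long simple root (C_6). Hence the type is C_6.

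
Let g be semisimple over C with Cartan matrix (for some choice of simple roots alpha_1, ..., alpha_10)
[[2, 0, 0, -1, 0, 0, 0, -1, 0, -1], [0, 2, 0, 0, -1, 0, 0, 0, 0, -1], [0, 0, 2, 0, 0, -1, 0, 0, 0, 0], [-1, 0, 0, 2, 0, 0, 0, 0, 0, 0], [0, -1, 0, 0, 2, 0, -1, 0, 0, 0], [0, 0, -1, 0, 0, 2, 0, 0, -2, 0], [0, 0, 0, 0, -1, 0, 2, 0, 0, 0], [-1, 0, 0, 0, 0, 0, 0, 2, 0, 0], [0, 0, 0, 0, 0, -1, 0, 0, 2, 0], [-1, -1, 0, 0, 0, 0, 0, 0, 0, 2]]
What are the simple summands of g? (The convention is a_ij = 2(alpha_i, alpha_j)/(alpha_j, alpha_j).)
The diagram associated to this matrix has two connected components: the simple roots {alpha_3, alpha_6, alpha_9} form a chain of 3 nodes with a double edge at one end; the terminal node there is the unique short simple root (B_3), and {alpha_1, alpha_2, alpha_4, alpha_5, alpha_7, alpha_8, alpha_10} form a chain of 5 nodes with a fork of two nodes at one end (D_7). A semisimple Lie algebra decomposes uniquely as the direct sum of simple ideals, one per connected component of its Dynkin diagram, so g ≅ B_3 ⊕ D_7 (dimension 21 + 91 = 112).

B_3 (so(7)) + D_7 (so(14))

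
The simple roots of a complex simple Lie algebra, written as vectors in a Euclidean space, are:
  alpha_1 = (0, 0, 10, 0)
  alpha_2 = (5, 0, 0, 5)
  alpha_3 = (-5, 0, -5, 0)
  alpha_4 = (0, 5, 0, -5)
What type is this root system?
Compute the Cartan integers a_ij = 2(alpha_i, alpha_j)/(alpha_j, alpha_j); the resulting 4x4 Cartan matrix is
[[2, 0, -2, 0], [0, 2, -1, -1], [-1, -1, 2, 0], [0, -1, 0, 2]].
The roots have two lengths (squared-length ratio 2:1); the short ones are alpha_{2,3,4}. The associated Dynkin diagram is a chain of 4 nodes with a double edge at one end; the terminal node there is the unique long simple root (C_4), so the type is C_4 (the algebra sp(8)).

C_4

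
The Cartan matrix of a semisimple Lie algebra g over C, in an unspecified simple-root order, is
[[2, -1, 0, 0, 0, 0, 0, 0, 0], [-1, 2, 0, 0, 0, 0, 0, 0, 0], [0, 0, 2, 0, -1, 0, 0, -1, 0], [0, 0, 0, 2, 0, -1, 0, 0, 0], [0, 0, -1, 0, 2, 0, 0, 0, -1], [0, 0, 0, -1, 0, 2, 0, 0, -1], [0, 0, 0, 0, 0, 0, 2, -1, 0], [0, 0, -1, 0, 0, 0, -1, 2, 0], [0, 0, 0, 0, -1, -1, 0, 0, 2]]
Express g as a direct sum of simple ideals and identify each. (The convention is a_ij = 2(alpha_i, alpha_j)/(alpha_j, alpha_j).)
The diagram associated to this matrix has two connected components: the simple roots {alpha_1, alpha_2} form a chain of 2 nodes with single edges (A_2), and {alpha_3, alpha_4, alpha_5, alpha_6, alpha_7, alpha_8, alpha_9} form a chain of 7 nodes with single edges (A_7). A semisimple Lie algebra decomposes uniquely as the direct sum of simple ideals, one per connected component of its Dynkin diagram, so g ≅ A_2 ⊕ A_7 (dimension 8 + 63 = 71).

A_2 (sl(3)) ⊕ A_7 (sl(8))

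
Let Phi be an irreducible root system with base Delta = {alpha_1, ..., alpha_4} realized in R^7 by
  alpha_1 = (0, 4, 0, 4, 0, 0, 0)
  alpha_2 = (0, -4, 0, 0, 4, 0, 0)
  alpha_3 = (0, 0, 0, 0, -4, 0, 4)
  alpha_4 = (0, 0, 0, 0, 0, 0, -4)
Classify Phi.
B_4 (so(9))

Compute the Cartan integers a_ij = 2(alpha_i, alpha_j)/(alpha_j, alpha_j); the resulting 4x4 Cartan matrix is
[[2, -1, 0, 0], [-1, 2, -1, 0], [0, -1, 2, -2], [0, 0, -1, 2]].
The roots have two lengths (squared-length ratio 2:1); the short ones are alpha_{4}. The associated Dynkin diagram is a chain of 4 nodes with a double edge at one end; the terminal node there is the unique short simple root (B_4), so the type is B_4 (the algebra so(9)).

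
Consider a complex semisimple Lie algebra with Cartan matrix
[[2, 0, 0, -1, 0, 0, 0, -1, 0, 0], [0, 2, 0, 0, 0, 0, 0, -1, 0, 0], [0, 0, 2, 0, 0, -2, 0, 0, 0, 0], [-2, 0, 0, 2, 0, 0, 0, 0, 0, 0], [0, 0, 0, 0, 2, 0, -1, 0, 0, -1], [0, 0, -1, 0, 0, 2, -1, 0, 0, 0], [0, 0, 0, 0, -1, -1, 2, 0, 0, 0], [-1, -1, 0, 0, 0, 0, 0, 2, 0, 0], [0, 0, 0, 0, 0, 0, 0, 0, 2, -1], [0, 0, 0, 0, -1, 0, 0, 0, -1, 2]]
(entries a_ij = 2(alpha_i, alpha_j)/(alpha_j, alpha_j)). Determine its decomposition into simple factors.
The diagram associated to this matrix has two connected components: the simple roots {alpha_1, alpha_2, alpha_4, alpha_8} form a chain of 4 nodes with a double edge at one end; the terminal node there is the unique long simple root (C_4), and {alpha_3, alpha_5, alpha_6, alpha_7, alpha_9, alpha_10} form a chain of 6 nodes with a double edge at one end; the terminal node there is the unique long simple root (C_6). A semisimple Lie algebra decomposes uniquely as the direct sum of simple ideals, one per connected component of its Dynkin diagram, so g ≅ C_4 ⊕ C_6 (dimension 36 + 78 = 114).

C4 ⊕ C6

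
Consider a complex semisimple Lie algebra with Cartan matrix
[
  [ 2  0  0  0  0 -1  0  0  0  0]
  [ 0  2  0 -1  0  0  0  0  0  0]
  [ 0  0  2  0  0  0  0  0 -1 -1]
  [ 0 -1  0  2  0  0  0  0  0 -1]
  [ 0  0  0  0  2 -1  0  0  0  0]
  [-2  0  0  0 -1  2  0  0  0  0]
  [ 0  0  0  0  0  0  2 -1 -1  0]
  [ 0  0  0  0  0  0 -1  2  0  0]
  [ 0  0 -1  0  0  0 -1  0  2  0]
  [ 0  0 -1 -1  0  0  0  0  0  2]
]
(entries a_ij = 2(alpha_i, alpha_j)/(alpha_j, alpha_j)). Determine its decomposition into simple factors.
The diagram associated to this matrix has two connected components: the simple roots {alpha_2, alpha_3, alpha_4, alpha_7, alpha_8, alpha_9, alpha_10} form a chain of 7 nodes with single edges (A_7), and {alpha_1, alpha_5, alpha_6} form a chain of 3 nodes with a double edge at one end; the terminal node there is the unique short simple root (B_3). A semisimple Lie algebra decomposes uniquely as the direct sum of simple ideals, one per connected component of its Dynkin diagram, so g ≅ A_7 ⊕ B_3 (dimension 63 + 21 = 84).

A7 + B3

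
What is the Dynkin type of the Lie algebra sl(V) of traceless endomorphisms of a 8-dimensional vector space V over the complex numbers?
This is sl(8), which has dimension 8^2 - 1 = 63 and rank 8 - 1 = 7 (a Cartan subalgebra is the diagonal traceless matrices). In the classification of classical Lie algebras, the special linear algebra sl(n+1) has type A_n; here n = 7, so the Dynkin diagram is a chain of 7 nodes with single edges (A_7). Hence the type is A_7.

type A_7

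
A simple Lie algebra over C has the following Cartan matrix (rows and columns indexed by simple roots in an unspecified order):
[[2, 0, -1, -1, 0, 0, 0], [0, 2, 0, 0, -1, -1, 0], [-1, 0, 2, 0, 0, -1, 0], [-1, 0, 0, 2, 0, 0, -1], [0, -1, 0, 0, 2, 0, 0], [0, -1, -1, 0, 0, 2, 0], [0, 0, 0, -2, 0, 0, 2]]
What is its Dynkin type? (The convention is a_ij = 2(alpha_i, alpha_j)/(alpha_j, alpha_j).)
The matrix has rank 7 with 2's on the diagonal. Reading the off-diagonal entries as Dynkin edges (a single edge where a_ij = a_ji = -1; a double or triple edge where a_ij * a_ji = 2 or 3), the diagram is a chain of 7 nodes with a double edge at one end; the terminal node there is the unique long simple root (C_7). One simple-root ordering that puts it in standard form is (alpha_5, alpha_2, alpha_6, alpha_3, alpha_1, alpha_4, alpha_7). So the algebra is type C_7, i.e. sp(14).

C_7 (sp(14))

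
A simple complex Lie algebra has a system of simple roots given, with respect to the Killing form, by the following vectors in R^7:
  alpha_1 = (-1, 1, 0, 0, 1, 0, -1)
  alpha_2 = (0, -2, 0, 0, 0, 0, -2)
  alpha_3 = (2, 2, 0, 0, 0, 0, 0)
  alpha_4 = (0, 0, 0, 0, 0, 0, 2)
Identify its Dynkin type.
Compute the Cartan integers a_ij = 2(alpha_i, alpha_j)/(alpha_j, alpha_j); the resulting 4x4 Cartan matrix is
[[2, 0, 0, -1], [0, 2, -1, -2], [0, -1, 2, 0], [-1, -1, 0, 2]].
The roots have two lengths (squared-length ratio 2:1); the short ones are alpha_{1,4}. The associated Dynkin diagram is a chain of 4 nodes with a double edge between the middle two (F_4), so the type is F_4.

F4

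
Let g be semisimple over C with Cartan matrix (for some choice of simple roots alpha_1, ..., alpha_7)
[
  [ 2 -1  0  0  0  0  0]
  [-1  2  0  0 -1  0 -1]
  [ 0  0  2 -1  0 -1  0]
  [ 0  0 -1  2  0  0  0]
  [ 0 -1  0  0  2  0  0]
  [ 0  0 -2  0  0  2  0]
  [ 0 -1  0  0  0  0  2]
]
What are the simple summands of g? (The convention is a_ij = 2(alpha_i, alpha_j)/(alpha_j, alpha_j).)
C_3 (sp(6)) ⊕ D_4 (so(8))

The diagram associated to this matrix has two connected components: the simple roots {alpha_3, alpha_4, alpha_6} form a chain of 3 nodes with a double edge at one end; the terminal node there is the unique long simple root (C_3), and {alpha_1, alpha_2, alpha_5, alpha_7} form a chain of 2 nodes with a fork of two nodes at one end (D_4). A semisimple Lie algebra decomposes uniquely as the direct sum of simple ideals, one per connected component of its Dynkin diagram, so g ≅ C_3 ⊕ D_4 (dimension 21 + 28 = 49).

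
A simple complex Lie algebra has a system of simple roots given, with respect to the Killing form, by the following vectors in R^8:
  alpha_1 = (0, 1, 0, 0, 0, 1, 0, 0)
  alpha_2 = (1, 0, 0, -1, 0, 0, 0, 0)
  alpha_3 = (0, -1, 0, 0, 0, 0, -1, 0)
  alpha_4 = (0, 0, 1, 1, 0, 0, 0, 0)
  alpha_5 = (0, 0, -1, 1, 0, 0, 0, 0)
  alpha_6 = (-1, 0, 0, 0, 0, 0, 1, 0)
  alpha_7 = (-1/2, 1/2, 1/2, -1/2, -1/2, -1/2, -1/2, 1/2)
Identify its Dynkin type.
E_7

Compute the Cartan integers a_ij = 2(alpha_i, alpha_j)/(alpha_j, alpha_j); the resulting 7x7 Cartan matrix is
[[2, 0, -1, 0, 0, 0, 0], [0, 2, 0, -1, -1, -1, 0], [-1, 0, 2, 0, 0, -1, 0], [0, -1, 0, 2, 0, 0, 0], [0, -1, 0, 0, 2, 0, -1], [0, -1, -1, 0, 0, 2, 0], [0, 0, 0, 0, -1, 0, 2]].
All simple roots have the same length, so the diagram is simply laced. The associated Dynkin diagram is a chain of 6 nodes with one extra node attached to the third node from one end (E_7), so the type is E_7.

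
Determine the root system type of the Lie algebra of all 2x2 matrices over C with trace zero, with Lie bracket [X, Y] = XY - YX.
A_1 (sl(2))

This is sl(2), which has dimension 2^2 - 1 = 3 and rank 2 - 1 = 1 (a Cartan subalgebra is the diagonal traceless matrices). In the classification of classical Lie algebras, the special linear algebra sl(n+1) has type A_n; here n = 1, so the Dynkin diagram is a chain of 1 nodes with single edges (A_1). Hence the type is A_1.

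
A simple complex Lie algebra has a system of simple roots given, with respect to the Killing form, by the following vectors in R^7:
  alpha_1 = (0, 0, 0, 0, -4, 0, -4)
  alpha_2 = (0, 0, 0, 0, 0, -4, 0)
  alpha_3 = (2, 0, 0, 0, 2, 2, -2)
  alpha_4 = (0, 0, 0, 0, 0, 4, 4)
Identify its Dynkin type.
Compute the Cartan integers a_ij = 2(alpha_i, alpha_j)/(alpha_j, alpha_j); the resulting 4x4 Cartan matrix is
[[2, 0, 0, -1], [0, 2, -1, -1], [0, -1, 2, 0], [-1, -2, 0, 2]].
The roots have two lengths (squared-length ratio 2:1); the short ones are alpha_{2,3}. The associated Dynkin diagram is a chain of 4 nodes with a double edge between the middle two (F_4), so the type is F_4.

F_4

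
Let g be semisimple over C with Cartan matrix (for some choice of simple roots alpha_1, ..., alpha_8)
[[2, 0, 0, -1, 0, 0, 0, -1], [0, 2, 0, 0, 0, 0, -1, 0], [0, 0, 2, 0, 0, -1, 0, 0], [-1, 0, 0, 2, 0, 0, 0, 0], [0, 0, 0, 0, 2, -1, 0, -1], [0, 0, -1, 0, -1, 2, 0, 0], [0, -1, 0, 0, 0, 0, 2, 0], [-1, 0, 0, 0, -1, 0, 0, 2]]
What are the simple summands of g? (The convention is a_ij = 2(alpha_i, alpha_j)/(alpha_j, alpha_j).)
A_2 + A_6

The diagram associated to this matrix has two connected components: the simple roots {alpha_2, alpha_7} form a chain of 2 nodes with single edges (A_2), and {alpha_1, alpha_3, alpha_4, alpha_5, alpha_6, alpha_8} form a chain of 6 nodes with single edges (A_6). A semisimple Lie algebra decomposes uniquely as the direct sum of simple ideals, one per connected component of its Dynkin diagram, so g ≅ A_2 ⊕ A_6 (dimension 8 + 48 = 56).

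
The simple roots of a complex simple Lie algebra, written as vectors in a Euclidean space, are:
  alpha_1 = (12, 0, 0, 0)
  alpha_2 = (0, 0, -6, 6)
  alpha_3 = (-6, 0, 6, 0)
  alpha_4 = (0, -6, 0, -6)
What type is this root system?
C4

Compute the Cartan integers a_ij = 2(alpha_i, alpha_j)/(alpha_j, alpha_j); the resulting 4x4 Cartan matrix is
[[2, 0, -2, 0], [0, 2, -1, -1], [-1, -1, 2, 0], [0, -1, 0, 2]].
The roots have two lengths (squared-length ratio 2:1); the short ones are alpha_{2,3,4}. The associated Dynkin diagram is a chain of 4 nodes with a double edge at one end; the terminal node there is the unique long simple root (C_4), so the type is C_4 (the algebra sp(8)).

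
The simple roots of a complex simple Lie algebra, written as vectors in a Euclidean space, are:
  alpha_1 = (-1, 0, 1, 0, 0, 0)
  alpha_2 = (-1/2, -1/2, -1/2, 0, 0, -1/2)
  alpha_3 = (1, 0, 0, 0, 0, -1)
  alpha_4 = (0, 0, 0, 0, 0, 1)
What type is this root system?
F_4

Compute the Cartan integers a_ij = 2(alpha_i, alpha_j)/(alpha_j, alpha_j); the resulting 4x4 Cartan matrix is
[[2, 0, -1, 0], [0, 2, 0, -1], [-1, 0, 2, -2], [0, -1, -1, 2]].
The roots have two lengths (squared-length ratio 2:1); the short ones are alpha_{2,4}. The associated Dynkin diagram is a chain of 4 nodes with a double edge between the middle two (F_4), so the type is F_4.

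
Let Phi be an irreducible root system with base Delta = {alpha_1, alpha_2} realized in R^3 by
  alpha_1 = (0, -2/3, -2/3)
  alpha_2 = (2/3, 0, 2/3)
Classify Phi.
Compute the Cartan integers a_ij = 2(alpha_i, alpha_j)/(alpha_j, alpha_j); the resulting 2x2 Cartan matrix is
[[2, -1], [-1, 2]].
All simple roots have the same length, so the diagram is simply laced. The associated Dynkin diagram is a chain of 2 nodes with single edges (A_2), so the type is A_2 (the algebra sl(3)).

A_2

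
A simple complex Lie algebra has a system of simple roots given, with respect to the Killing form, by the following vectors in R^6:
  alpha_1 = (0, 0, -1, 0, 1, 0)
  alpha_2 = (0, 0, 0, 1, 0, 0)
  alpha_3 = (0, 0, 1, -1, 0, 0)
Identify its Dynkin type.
B_3

Compute the Cartan integers a_ij = 2(alpha_i, alpha_j)/(alpha_j, alpha_j); the resulting 3x3 Cartan matrix is
[[2, 0, -1], [0, 2, -1], [-1, -2, 2]].
The roots have two lengths (squared-length ratio 2:1); the short ones are alpha_{2}. The associated Dynkin diagram is a chain of 3 nodes with a double edge at one end; the terminal node there is the unique short simple root (B_3), so the type is B_3 (the algebra so(7)).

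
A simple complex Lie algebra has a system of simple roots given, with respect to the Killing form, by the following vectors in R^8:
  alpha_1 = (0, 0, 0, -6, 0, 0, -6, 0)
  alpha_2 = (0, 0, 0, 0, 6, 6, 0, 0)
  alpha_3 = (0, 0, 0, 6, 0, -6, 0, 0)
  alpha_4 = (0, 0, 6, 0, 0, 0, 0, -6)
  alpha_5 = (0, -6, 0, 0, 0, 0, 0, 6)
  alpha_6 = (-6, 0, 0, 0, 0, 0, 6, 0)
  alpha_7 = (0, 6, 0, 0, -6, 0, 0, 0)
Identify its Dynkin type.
Compute the Cartan integers a_ij = 2(alpha_i, alpha_j)/(alpha_j, alpha_j); the resulting 7x7 Cartan matrix is
[[2, 0, -1, 0, 0, -1, 0], [0, 2, -1, 0, 0, 0, -1], [-1, -1, 2, 0, 0, 0, 0], [0, 0, 0, 2, -1, 0, 0], [0, 0, 0, -1, 2, 0, -1], [-1, 0, 0, 0, 0, 2, 0], [0, -1, 0, 0, -1, 0, 2]].
All simple roots have the same length, so the diagram is simply laced. The associated Dynkin diagram is a chain of 7 nodes with single edges (A_7), so the type is A_7 (the algebra sl(8)).

type A_7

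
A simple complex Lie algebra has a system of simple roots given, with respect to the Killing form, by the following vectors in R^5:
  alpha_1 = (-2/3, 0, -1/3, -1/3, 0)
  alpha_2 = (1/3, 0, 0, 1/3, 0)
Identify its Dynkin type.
Compute the Cartan integers a_ij = 2(alpha_i, alpha_j)/(alpha_j, alpha_j); the resulting 2x2 Cartan matrix is
[[2, -3], [-1, 2]].
The roots have two lengths (squared-length ratio 3:1); the short ones are alpha_{2}. The associated Dynkin diagram is two nodes joined by a triple edge (G_2), so the type is G_2.

G2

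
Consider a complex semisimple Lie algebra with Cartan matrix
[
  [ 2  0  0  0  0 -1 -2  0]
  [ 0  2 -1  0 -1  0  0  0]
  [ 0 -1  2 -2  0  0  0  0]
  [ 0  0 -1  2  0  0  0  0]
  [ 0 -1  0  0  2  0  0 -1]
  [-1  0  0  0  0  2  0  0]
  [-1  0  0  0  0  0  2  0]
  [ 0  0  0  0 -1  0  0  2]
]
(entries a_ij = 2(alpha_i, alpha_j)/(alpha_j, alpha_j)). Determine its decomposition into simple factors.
The diagram associated to this matrix has two connected components: the simple roots {alpha_1, alpha_6, alpha_7} form a chain of 3 nodes with a double edge at one end; the terminal node there is the unique short simple root (B_3), and {alpha_2, alpha_3, alpha_4, alpha_5, alpha_8} form a chain of 5 nodes with a double edge at one end; the terminal node there is the unique short simple root (B_5). A semisimple Lie algebra decomposes uniquely as the direct sum of simple ideals, one per connected component of its Dynkin diagram, so g ≅ B_3 ⊕ B_5 (dimension 21 + 55 = 76).

type B_3 ⊕ type B_5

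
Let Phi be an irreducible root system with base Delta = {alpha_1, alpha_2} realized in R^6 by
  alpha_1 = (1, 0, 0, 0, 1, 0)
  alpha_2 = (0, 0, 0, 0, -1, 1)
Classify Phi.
Compute the Cartan integers a_ij = 2(alpha_i, alpha_j)/(alpha_j, alpha_j); the resulting 2x2 Cartan matrix is
[[2, -1], [-1, 2]].
All simple roots have the same length, so the diagram is simply laced. The associated Dynkin diagram is a chain of 2 nodes with single edges (A_2), so the type is A_2 (the algebra sl(3)).

A2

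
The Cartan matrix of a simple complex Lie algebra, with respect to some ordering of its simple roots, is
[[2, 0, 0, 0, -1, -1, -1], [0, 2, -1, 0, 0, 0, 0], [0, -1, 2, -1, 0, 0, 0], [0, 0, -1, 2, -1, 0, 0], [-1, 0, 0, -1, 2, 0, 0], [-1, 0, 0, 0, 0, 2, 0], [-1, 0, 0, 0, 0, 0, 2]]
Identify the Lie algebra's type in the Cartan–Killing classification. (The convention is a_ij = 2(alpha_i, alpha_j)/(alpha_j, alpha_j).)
The matrix has rank 7 with 2's on the diagonal. Reading the off-diagonal entries as Dynkin edges (a single edge where a_ij = a_ji = -1; a double or triple edge where a_ij * a_ji = 2 or 3), the diagram is a chain of 5 nodes with a fork of two nodes at one end (D_7). One simple-root ordering that puts it in standard form is (alpha_2, alpha_3, alpha_4, alpha_5, alpha_1, alpha_6, alpha_7). So the algebra is type D_7, i.e. so(14).

D_7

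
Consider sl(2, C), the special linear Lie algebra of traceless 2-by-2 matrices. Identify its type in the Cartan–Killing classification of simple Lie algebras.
This is sl(2), which has dimension 2^2 - 1 = 3 and rank 2 - 1 = 1 (a Cartan subalgebra is the diagonal traceless matrices). In the classification of classical Lie algebras, the special linear algebra sl(n+1) has type A_n; here n = 1, so the Dynkin diagram is a chain of 1 nodes with single edges (A_1). Hence the type is A_1.

type A_1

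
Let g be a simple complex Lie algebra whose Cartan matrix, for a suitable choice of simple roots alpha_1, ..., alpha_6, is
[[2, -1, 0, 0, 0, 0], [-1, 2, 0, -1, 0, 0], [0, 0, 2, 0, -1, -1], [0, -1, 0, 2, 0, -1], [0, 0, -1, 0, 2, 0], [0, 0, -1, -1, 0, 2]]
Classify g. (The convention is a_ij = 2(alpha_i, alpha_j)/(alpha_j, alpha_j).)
The matrix has rank 6 with 2's on the diagonal. Reading the off-diagonal entries as Dynkin edges (a single edge where a_ij = a_ji = -1; a double or triple edge where a_ij * a_ji = 2 or 3), the diagram is a chain of 6 nodes with single edges (A_6). One simple-root ordering that puts it in standard form is (alpha_1, alpha_2, alpha_4, alpha_6, alpha_3, alpha_5). So the algebra is type A_6, i.e. sl(7).

A_6 (sl(7))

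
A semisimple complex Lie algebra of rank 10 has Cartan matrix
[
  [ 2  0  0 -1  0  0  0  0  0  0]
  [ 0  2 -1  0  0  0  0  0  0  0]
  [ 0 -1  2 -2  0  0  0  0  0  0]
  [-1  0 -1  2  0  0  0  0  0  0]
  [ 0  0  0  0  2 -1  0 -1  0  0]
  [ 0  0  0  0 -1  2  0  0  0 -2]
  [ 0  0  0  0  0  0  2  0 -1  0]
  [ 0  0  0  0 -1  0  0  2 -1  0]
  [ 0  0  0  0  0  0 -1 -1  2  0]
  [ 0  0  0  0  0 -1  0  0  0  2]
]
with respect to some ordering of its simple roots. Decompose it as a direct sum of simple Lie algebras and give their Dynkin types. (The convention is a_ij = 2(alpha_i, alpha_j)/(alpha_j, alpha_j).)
B_6 + F_4

The diagram associated to this matrix has two connected components: the simple roots {alpha_5, alpha_6, alpha_7, alpha_8, alpha_9, alpha_10} form a chain of 6 nodes with a double edge at one end; the terminal node there is the unique short simple root (B_6), and {alpha_1, alpha_2, alpha_3, alpha_4} form a chain of 4 nodes with a double edge between the middle two (F_4). A semisimple Lie algebra decomposes uniquely as the direct sum of simple ideals, one per connected component of its Dynkin diagram, so g ≅ B_6 ⊕ F_4 (dimension 78 + 52 = 130).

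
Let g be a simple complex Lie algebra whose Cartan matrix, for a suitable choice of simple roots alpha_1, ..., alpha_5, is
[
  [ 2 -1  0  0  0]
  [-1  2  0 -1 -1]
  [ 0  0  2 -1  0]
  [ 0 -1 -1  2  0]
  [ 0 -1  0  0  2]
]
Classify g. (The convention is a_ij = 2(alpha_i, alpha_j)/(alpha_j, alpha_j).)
D_5

The matrix has rank 5 with 2's on the diagonal. Reading the off-diagonal entries as Dynkin edges (a single edge where a_ij = a_ji = -1; a double or triple edge where a_ij * a_ji = 2 or 3), the diagram is a chain of 3 nodes with a fork of two nodes at one end (D_5). One simple-root ordering that puts it in standard form is (alpha_3, alpha_4, alpha_2, alpha_5, alpha_1). So the algebra is type D_5, i.e. so(10).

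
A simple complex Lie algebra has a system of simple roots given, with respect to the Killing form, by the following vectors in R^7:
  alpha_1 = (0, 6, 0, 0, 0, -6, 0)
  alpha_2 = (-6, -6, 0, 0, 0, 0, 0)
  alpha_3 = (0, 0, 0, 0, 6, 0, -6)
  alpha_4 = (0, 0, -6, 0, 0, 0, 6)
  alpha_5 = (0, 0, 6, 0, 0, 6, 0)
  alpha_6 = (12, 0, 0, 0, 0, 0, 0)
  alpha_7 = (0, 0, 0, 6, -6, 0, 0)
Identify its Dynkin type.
C_7 (sp(14))

Compute the Cartan integers a_ij = 2(alpha_i, alpha_j)/(alpha_j, alpha_j); the resulting 7x7 Cartan matrix is
[[2, -1, 0, 0, -1, 0, 0], [-1, 2, 0, 0, 0, -1, 0], [0, 0, 2, -1, 0, 0, -1], [0, 0, -1, 2, -1, 0, 0], [-1, 0, 0, -1, 2, 0, 0], [0, -2, 0, 0, 0, 2, 0], [0, 0, -1, 0, 0, 0, 2]].
The roots have two lengths (squared-length ratio 2:1); the short ones are alpha_{1,2,3,4,5,7}. The associated Dynkin diagram is a chain of 7 nodes with a double edge at one end; the terminal node there is the unique long simple root (C_7), so the type is C_7 (the algebra sp(14)).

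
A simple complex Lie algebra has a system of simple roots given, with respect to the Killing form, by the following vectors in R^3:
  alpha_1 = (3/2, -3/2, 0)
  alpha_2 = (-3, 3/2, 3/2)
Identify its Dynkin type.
type G_2

Compute the Cartan integers a_ij = 2(alpha_i, alpha_j)/(alpha_j, alpha_j); the resulting 2x2 Cartan matrix is
[[2, -1], [-3, 2]].
The roots have two lengths (squared-length ratio 3:1); the short ones are alpha_{1}. The associated Dynkin diagram is two nodes joined by a triple edge (G_2), so the type is G_2.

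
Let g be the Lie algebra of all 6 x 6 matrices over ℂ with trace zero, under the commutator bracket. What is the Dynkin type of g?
This is sl(6), which has dimension 6^2 - 1 = 35 and rank 6 - 1 = 5 (a Cartan subalgebra is the diagonal traceless matrices). In the classification of classical Lie algebras, the special linear algebra sl(n+1) has type A_n; here n = 5, so the Dynkin diagram is a chain of 5 nodes with single edges (A_5). Hence the type is A_5.

type A_5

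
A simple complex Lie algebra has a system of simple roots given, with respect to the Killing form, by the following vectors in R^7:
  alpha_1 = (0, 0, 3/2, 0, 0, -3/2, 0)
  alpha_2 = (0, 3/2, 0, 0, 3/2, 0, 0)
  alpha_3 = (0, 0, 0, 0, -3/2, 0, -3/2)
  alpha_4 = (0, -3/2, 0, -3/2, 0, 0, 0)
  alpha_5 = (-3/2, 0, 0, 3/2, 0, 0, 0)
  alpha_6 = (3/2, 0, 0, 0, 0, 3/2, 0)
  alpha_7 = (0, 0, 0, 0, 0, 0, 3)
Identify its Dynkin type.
C_7

Compute the Cartan integers a_ij = 2(alpha_i, alpha_j)/(alpha_j, alpha_j); the resulting 7x7 Cartan matrix is
[[2, 0, 0, 0, 0, -1, 0], [0, 2, -1, -1, 0, 0, 0], [0, -1, 2, 0, 0, 0, -1], [0, -1, 0, 2, -1, 0, 0], [0, 0, 0, -1, 2, -1, 0], [-1, 0, 0, 0, -1, 2, 0], [0, 0, -2, 0, 0, 0, 2]].
The roots have two lengths (squared-length ratio 2:1); the short ones are alpha_{1,2,3,4,5,6}. The associated Dynkin diagram is a chain of 7 nodes with a double edge at one end; the terminal node there is the unique long simple root (C_7), so the type is C_7 (the algebra sp(14)).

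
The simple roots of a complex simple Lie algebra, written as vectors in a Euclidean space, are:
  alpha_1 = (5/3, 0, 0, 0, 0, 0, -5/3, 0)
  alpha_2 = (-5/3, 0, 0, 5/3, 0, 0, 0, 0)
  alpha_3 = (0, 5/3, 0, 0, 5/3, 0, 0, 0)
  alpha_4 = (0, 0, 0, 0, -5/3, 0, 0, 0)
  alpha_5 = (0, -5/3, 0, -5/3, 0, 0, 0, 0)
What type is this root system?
Compute the Cartan integers a_ij = 2(alpha_i, alpha_j)/(alpha_j, alpha_j); the resulting 5x5 Cartan matrix is
[[2, -1, 0, 0, 0], [-1, 2, 0, 0, -1], [0, 0, 2, -2, -1], [0, 0, -1, 2, 0], [0, -1, -1, 0, 2]].
The roots have two lengths (squared-length ratio 2:1); the short ones are alpha_{4}. The associated Dynkin diagram is a chain of 5 nodes with a double edge at one end; the terminal node there is the unique short simple root (B_5), so the type is B_5 (the algebra so(11)).

B5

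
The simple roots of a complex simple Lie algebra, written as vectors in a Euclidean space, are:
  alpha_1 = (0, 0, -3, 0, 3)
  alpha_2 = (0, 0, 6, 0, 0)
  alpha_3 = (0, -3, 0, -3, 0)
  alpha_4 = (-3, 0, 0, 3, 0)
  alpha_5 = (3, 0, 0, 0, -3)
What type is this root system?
C5

Compute the Cartan integers a_ij = 2(alpha_i, alpha_j)/(alpha_j, alpha_j); the resulting 5x5 Cartan matrix is
[[2, -1, 0, 0, -1], [-2, 2, 0, 0, 0], [0, 0, 2, -1, 0], [0, 0, -1, 2, -1], [-1, 0, 0, -1, 2]].
The roots have two lengths (squared-length ratio 2:1); the short ones are alpha_{1,3,4,5}. The associated Dynkin diagram is a chain of 5 nodes with a double edge at one end; the terminal node there is the unique long simple root (C_5), so the type is C_5 (the algebra sp(10)).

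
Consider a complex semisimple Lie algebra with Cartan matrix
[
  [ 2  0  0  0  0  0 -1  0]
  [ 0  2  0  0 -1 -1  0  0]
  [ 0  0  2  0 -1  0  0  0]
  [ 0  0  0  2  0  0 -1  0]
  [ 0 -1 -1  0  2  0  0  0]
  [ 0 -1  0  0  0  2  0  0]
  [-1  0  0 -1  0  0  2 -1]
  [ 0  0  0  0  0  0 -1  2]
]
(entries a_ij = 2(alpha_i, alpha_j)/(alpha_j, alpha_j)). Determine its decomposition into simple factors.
type A_4 + type D_4

The diagram associated to this matrix has two connected components: the simple roots {alpha_2, alpha_3, alpha_5, alpha_6} form a chain of 4 nodes with single edges (A_4), and {alpha_1, alpha_4, alpha_7, alpha_8} form a chain of 2 nodes with a fork of two nodes at one end (D_4). A semisimple Lie algebra decomposes uniquely as the direct sum of simple ideals, one per connected component of its Dynkin diagram, so g ≅ A_4 ⊕ D_4 (dimension 24 + 28 = 52).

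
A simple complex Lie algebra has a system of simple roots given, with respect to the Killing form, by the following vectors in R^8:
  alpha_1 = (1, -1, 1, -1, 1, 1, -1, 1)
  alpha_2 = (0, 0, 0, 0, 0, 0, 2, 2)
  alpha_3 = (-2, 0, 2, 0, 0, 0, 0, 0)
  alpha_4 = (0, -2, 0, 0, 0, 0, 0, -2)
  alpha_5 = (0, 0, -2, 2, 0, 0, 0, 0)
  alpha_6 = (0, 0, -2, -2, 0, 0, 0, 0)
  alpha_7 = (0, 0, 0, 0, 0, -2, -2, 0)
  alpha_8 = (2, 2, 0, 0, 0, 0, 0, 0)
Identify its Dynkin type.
E8

Compute the Cartan integers a_ij = 2(alpha_i, alpha_j)/(alpha_j, alpha_j); the resulting 8x8 Cartan matrix is
[[2, 0, 0, 0, -1, 0, 0, 0], [0, 2, 0, -1, 0, 0, -1, 0], [0, 0, 2, 0, -1, -1, 0, -1], [0, -1, 0, 2, 0, 0, 0, -1], [-1, 0, -1, 0, 2, 0, 0, 0], [0, 0, -1, 0, 0, 2, 0, 0], [0, -1, 0, 0, 0, 0, 2, 0], [0, 0, -1, -1, 0, 0, 0, 2]].
All simple roots have the same length, so the diagram is simply laced. The associated Dynkin diagram is a chain of 7 nodes with one extra node attached to the third node from one end (E_8), so the type is E_8.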